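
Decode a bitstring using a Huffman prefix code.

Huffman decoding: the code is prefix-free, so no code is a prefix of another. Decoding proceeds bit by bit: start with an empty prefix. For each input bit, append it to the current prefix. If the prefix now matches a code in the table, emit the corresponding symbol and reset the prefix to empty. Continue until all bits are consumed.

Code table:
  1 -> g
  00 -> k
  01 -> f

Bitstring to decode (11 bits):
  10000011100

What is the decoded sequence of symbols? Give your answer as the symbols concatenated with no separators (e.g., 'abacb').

Bit 0: prefix='1' -> emit 'g', reset
Bit 1: prefix='0' (no match yet)
Bit 2: prefix='00' -> emit 'k', reset
Bit 3: prefix='0' (no match yet)
Bit 4: prefix='00' -> emit 'k', reset
Bit 5: prefix='0' (no match yet)
Bit 6: prefix='01' -> emit 'f', reset
Bit 7: prefix='1' -> emit 'g', reset
Bit 8: prefix='1' -> emit 'g', reset
Bit 9: prefix='0' (no match yet)
Bit 10: prefix='00' -> emit 'k', reset

Answer: gkkfggk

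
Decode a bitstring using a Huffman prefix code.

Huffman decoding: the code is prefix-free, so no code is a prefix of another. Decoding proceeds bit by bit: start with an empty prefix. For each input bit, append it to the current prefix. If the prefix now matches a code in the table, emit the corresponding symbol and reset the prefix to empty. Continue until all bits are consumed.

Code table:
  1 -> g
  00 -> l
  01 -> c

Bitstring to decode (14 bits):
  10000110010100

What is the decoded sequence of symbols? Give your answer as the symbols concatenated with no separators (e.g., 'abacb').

Answer: gllgglgcl

Derivation:
Bit 0: prefix='1' -> emit 'g', reset
Bit 1: prefix='0' (no match yet)
Bit 2: prefix='00' -> emit 'l', reset
Bit 3: prefix='0' (no match yet)
Bit 4: prefix='00' -> emit 'l', reset
Bit 5: prefix='1' -> emit 'g', reset
Bit 6: prefix='1' -> emit 'g', reset
Bit 7: prefix='0' (no match yet)
Bit 8: prefix='00' -> emit 'l', reset
Bit 9: prefix='1' -> emit 'g', reset
Bit 10: prefix='0' (no match yet)
Bit 11: prefix='01' -> emit 'c', reset
Bit 12: prefix='0' (no match yet)
Bit 13: prefix='00' -> emit 'l', reset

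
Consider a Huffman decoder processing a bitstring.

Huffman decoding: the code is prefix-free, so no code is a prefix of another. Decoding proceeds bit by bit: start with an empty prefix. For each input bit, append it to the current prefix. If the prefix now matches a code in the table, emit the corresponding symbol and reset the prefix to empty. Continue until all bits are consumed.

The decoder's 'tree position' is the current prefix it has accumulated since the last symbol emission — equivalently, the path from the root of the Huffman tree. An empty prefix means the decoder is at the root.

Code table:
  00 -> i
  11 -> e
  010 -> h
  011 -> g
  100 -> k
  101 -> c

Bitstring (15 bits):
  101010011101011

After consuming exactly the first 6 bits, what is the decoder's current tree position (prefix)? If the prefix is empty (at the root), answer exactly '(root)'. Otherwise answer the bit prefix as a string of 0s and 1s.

Bit 0: prefix='1' (no match yet)
Bit 1: prefix='10' (no match yet)
Bit 2: prefix='101' -> emit 'c', reset
Bit 3: prefix='0' (no match yet)
Bit 4: prefix='01' (no match yet)
Bit 5: prefix='010' -> emit 'h', reset

Answer: (root)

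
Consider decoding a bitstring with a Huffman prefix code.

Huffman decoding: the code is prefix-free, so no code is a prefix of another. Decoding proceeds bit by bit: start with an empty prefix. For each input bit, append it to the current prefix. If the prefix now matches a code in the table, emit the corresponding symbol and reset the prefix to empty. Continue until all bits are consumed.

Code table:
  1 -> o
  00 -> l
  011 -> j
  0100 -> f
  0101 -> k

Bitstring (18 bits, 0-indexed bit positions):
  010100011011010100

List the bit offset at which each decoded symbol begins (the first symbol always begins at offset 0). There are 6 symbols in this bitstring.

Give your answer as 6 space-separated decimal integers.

Bit 0: prefix='0' (no match yet)
Bit 1: prefix='01' (no match yet)
Bit 2: prefix='010' (no match yet)
Bit 3: prefix='0101' -> emit 'k', reset
Bit 4: prefix='0' (no match yet)
Bit 5: prefix='00' -> emit 'l', reset
Bit 6: prefix='0' (no match yet)
Bit 7: prefix='01' (no match yet)
Bit 8: prefix='011' -> emit 'j', reset
Bit 9: prefix='0' (no match yet)
Bit 10: prefix='01' (no match yet)
Bit 11: prefix='011' -> emit 'j', reset
Bit 12: prefix='0' (no match yet)
Bit 13: prefix='01' (no match yet)
Bit 14: prefix='010' (no match yet)
Bit 15: prefix='0101' -> emit 'k', reset
Bit 16: prefix='0' (no match yet)
Bit 17: prefix='00' -> emit 'l', reset

Answer: 0 4 6 9 12 16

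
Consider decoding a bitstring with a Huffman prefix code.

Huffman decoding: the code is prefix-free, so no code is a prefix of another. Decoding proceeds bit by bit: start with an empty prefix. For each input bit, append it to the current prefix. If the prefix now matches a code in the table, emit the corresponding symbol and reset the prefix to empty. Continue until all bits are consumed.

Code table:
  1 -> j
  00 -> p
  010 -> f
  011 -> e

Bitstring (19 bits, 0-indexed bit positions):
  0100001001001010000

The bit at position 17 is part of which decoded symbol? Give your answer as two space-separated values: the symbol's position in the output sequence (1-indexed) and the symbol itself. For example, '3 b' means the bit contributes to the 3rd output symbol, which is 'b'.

Bit 0: prefix='0' (no match yet)
Bit 1: prefix='01' (no match yet)
Bit 2: prefix='010' -> emit 'f', reset
Bit 3: prefix='0' (no match yet)
Bit 4: prefix='00' -> emit 'p', reset
Bit 5: prefix='0' (no match yet)
Bit 6: prefix='01' (no match yet)
Bit 7: prefix='010' -> emit 'f', reset
Bit 8: prefix='0' (no match yet)
Bit 9: prefix='01' (no match yet)
Bit 10: prefix='010' -> emit 'f', reset
Bit 11: prefix='0' (no match yet)
Bit 12: prefix='01' (no match yet)
Bit 13: prefix='010' -> emit 'f', reset
Bit 14: prefix='1' -> emit 'j', reset
Bit 15: prefix='0' (no match yet)
Bit 16: prefix='00' -> emit 'p', reset
Bit 17: prefix='0' (no match yet)
Bit 18: prefix='00' -> emit 'p', reset

Answer: 8 p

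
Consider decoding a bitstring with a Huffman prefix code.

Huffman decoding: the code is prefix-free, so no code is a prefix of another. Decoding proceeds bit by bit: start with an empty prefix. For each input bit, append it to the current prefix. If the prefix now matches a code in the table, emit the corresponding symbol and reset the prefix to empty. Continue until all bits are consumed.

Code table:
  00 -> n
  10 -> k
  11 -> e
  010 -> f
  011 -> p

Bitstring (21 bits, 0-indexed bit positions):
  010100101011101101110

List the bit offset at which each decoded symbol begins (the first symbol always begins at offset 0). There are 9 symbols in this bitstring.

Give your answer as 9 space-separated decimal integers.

Bit 0: prefix='0' (no match yet)
Bit 1: prefix='01' (no match yet)
Bit 2: prefix='010' -> emit 'f', reset
Bit 3: prefix='1' (no match yet)
Bit 4: prefix='10' -> emit 'k', reset
Bit 5: prefix='0' (no match yet)
Bit 6: prefix='01' (no match yet)
Bit 7: prefix='010' -> emit 'f', reset
Bit 8: prefix='1' (no match yet)
Bit 9: prefix='10' -> emit 'k', reset
Bit 10: prefix='1' (no match yet)
Bit 11: prefix='11' -> emit 'e', reset
Bit 12: prefix='1' (no match yet)
Bit 13: prefix='10' -> emit 'k', reset
Bit 14: prefix='1' (no match yet)
Bit 15: prefix='11' -> emit 'e', reset
Bit 16: prefix='0' (no match yet)
Bit 17: prefix='01' (no match yet)
Bit 18: prefix='011' -> emit 'p', reset
Bit 19: prefix='1' (no match yet)
Bit 20: prefix='10' -> emit 'k', reset

Answer: 0 3 5 8 10 12 14 16 19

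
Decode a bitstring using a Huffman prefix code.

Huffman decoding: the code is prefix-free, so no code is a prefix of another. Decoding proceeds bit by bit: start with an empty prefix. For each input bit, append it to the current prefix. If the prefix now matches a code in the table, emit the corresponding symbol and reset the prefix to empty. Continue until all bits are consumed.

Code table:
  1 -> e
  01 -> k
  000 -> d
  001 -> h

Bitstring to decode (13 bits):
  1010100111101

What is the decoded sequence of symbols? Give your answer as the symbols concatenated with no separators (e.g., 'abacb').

Answer: ekkheeek

Derivation:
Bit 0: prefix='1' -> emit 'e', reset
Bit 1: prefix='0' (no match yet)
Bit 2: prefix='01' -> emit 'k', reset
Bit 3: prefix='0' (no match yet)
Bit 4: prefix='01' -> emit 'k', reset
Bit 5: prefix='0' (no match yet)
Bit 6: prefix='00' (no match yet)
Bit 7: prefix='001' -> emit 'h', reset
Bit 8: prefix='1' -> emit 'e', reset
Bit 9: prefix='1' -> emit 'e', reset
Bit 10: prefix='1' -> emit 'e', reset
Bit 11: prefix='0' (no match yet)
Bit 12: prefix='01' -> emit 'k', reset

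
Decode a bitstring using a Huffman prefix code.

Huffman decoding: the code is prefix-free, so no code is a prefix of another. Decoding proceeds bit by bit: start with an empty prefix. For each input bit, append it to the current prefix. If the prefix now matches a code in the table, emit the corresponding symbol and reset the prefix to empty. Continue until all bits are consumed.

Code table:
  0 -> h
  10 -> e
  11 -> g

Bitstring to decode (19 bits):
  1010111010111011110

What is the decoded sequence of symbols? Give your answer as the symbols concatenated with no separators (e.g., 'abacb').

Answer: eegeegeggh

Derivation:
Bit 0: prefix='1' (no match yet)
Bit 1: prefix='10' -> emit 'e', reset
Bit 2: prefix='1' (no match yet)
Bit 3: prefix='10' -> emit 'e', reset
Bit 4: prefix='1' (no match yet)
Bit 5: prefix='11' -> emit 'g', reset
Bit 6: prefix='1' (no match yet)
Bit 7: prefix='10' -> emit 'e', reset
Bit 8: prefix='1' (no match yet)
Bit 9: prefix='10' -> emit 'e', reset
Bit 10: prefix='1' (no match yet)
Bit 11: prefix='11' -> emit 'g', reset
Bit 12: prefix='1' (no match yet)
Bit 13: prefix='10' -> emit 'e', reset
Bit 14: prefix='1' (no match yet)
Bit 15: prefix='11' -> emit 'g', reset
Bit 16: prefix='1' (no match yet)
Bit 17: prefix='11' -> emit 'g', reset
Bit 18: prefix='0' -> emit 'h', reset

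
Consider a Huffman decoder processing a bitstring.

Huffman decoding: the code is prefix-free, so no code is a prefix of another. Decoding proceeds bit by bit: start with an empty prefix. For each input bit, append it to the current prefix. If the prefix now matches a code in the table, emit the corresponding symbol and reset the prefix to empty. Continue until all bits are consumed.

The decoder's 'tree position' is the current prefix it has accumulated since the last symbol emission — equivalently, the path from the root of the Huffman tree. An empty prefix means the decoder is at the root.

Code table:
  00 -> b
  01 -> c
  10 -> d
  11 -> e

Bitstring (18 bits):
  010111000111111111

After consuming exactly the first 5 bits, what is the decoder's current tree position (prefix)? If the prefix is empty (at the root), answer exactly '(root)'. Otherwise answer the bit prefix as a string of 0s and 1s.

Bit 0: prefix='0' (no match yet)
Bit 1: prefix='01' -> emit 'c', reset
Bit 2: prefix='0' (no match yet)
Bit 3: prefix='01' -> emit 'c', reset
Bit 4: prefix='1' (no match yet)

Answer: 1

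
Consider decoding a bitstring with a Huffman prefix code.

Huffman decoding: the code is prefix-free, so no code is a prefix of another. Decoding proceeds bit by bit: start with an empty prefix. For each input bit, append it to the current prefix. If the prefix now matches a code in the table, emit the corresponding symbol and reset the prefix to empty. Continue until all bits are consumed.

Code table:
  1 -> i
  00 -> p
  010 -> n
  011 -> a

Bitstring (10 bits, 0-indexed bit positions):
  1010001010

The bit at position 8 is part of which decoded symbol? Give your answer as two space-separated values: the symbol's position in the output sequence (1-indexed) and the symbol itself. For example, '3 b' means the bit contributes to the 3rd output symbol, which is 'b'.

Answer: 5 n

Derivation:
Bit 0: prefix='1' -> emit 'i', reset
Bit 1: prefix='0' (no match yet)
Bit 2: prefix='01' (no match yet)
Bit 3: prefix='010' -> emit 'n', reset
Bit 4: prefix='0' (no match yet)
Bit 5: prefix='00' -> emit 'p', reset
Bit 6: prefix='1' -> emit 'i', reset
Bit 7: prefix='0' (no match yet)
Bit 8: prefix='01' (no match yet)
Bit 9: prefix='010' -> emit 'n', reset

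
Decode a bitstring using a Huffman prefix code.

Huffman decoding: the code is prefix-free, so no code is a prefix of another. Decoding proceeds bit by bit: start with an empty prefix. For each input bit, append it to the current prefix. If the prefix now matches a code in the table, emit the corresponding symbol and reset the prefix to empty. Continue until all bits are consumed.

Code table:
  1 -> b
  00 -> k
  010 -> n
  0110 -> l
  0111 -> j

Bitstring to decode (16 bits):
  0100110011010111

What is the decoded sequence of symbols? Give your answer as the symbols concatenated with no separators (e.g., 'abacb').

Bit 0: prefix='0' (no match yet)
Bit 1: prefix='01' (no match yet)
Bit 2: prefix='010' -> emit 'n', reset
Bit 3: prefix='0' (no match yet)
Bit 4: prefix='01' (no match yet)
Bit 5: prefix='011' (no match yet)
Bit 6: prefix='0110' -> emit 'l', reset
Bit 7: prefix='0' (no match yet)
Bit 8: prefix='01' (no match yet)
Bit 9: prefix='011' (no match yet)
Bit 10: prefix='0110' -> emit 'l', reset
Bit 11: prefix='1' -> emit 'b', reset
Bit 12: prefix='0' (no match yet)
Bit 13: prefix='01' (no match yet)
Bit 14: prefix='011' (no match yet)
Bit 15: prefix='0111' -> emit 'j', reset

Answer: nllbj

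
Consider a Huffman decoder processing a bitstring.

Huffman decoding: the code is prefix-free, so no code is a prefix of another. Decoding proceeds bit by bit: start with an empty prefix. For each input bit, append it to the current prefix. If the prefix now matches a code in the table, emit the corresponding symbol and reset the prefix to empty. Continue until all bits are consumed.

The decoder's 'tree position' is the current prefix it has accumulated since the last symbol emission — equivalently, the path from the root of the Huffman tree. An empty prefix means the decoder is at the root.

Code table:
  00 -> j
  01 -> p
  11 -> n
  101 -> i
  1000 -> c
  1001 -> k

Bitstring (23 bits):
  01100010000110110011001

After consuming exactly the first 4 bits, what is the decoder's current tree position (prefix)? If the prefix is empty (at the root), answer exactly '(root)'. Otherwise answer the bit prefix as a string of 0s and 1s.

Answer: 10

Derivation:
Bit 0: prefix='0' (no match yet)
Bit 1: prefix='01' -> emit 'p', reset
Bit 2: prefix='1' (no match yet)
Bit 3: prefix='10' (no match yet)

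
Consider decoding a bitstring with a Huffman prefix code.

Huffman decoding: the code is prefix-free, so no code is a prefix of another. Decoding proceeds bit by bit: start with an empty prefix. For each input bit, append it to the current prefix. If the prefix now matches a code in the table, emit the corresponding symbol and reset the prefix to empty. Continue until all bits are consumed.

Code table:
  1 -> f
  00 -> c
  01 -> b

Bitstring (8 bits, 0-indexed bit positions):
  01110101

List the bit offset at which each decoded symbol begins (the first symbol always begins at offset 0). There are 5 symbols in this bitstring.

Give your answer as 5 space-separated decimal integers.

Bit 0: prefix='0' (no match yet)
Bit 1: prefix='01' -> emit 'b', reset
Bit 2: prefix='1' -> emit 'f', reset
Bit 3: prefix='1' -> emit 'f', reset
Bit 4: prefix='0' (no match yet)
Bit 5: prefix='01' -> emit 'b', reset
Bit 6: prefix='0' (no match yet)
Bit 7: prefix='01' -> emit 'b', reset

Answer: 0 2 3 4 6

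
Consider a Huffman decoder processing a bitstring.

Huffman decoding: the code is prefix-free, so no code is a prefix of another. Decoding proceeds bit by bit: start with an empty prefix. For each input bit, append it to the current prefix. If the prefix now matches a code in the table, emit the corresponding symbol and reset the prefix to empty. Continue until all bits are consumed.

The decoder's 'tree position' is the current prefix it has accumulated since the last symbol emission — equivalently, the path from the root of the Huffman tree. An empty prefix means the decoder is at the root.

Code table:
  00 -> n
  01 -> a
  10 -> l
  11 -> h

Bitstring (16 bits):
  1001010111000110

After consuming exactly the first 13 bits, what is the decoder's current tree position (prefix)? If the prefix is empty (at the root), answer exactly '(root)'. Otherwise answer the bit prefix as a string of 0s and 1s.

Answer: 0

Derivation:
Bit 0: prefix='1' (no match yet)
Bit 1: prefix='10' -> emit 'l', reset
Bit 2: prefix='0' (no match yet)
Bit 3: prefix='01' -> emit 'a', reset
Bit 4: prefix='0' (no match yet)
Bit 5: prefix='01' -> emit 'a', reset
Bit 6: prefix='0' (no match yet)
Bit 7: prefix='01' -> emit 'a', reset
Bit 8: prefix='1' (no match yet)
Bit 9: prefix='11' -> emit 'h', reset
Bit 10: prefix='0' (no match yet)
Bit 11: prefix='00' -> emit 'n', reset
Bit 12: prefix='0' (no match yet)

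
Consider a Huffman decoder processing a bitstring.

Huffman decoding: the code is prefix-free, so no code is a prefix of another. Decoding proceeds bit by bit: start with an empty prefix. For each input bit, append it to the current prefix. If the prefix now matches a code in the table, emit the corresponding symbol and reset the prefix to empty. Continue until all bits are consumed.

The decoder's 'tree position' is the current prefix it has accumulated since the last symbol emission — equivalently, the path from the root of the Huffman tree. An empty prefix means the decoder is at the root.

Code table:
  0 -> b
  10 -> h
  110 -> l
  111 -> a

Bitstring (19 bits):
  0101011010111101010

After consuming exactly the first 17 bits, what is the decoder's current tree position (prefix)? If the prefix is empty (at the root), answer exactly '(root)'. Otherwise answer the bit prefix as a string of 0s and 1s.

Bit 0: prefix='0' -> emit 'b', reset
Bit 1: prefix='1' (no match yet)
Bit 2: prefix='10' -> emit 'h', reset
Bit 3: prefix='1' (no match yet)
Bit 4: prefix='10' -> emit 'h', reset
Bit 5: prefix='1' (no match yet)
Bit 6: prefix='11' (no match yet)
Bit 7: prefix='110' -> emit 'l', reset
Bit 8: prefix='1' (no match yet)
Bit 9: prefix='10' -> emit 'h', reset
Bit 10: prefix='1' (no match yet)
Bit 11: prefix='11' (no match yet)
Bit 12: prefix='111' -> emit 'a', reset
Bit 13: prefix='1' (no match yet)
Bit 14: prefix='10' -> emit 'h', reset
Bit 15: prefix='1' (no match yet)
Bit 16: prefix='10' -> emit 'h', reset

Answer: (root)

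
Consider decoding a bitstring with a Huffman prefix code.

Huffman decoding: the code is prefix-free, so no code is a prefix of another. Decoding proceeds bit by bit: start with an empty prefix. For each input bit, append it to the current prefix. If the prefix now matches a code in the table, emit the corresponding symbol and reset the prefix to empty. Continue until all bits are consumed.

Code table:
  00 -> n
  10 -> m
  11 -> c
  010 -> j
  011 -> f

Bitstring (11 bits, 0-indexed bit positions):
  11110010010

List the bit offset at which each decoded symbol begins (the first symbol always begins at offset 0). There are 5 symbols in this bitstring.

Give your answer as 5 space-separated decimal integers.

Answer: 0 2 4 6 8

Derivation:
Bit 0: prefix='1' (no match yet)
Bit 1: prefix='11' -> emit 'c', reset
Bit 2: prefix='1' (no match yet)
Bit 3: prefix='11' -> emit 'c', reset
Bit 4: prefix='0' (no match yet)
Bit 5: prefix='00' -> emit 'n', reset
Bit 6: prefix='1' (no match yet)
Bit 7: prefix='10' -> emit 'm', reset
Bit 8: prefix='0' (no match yet)
Bit 9: prefix='01' (no match yet)
Bit 10: prefix='010' -> emit 'j', reset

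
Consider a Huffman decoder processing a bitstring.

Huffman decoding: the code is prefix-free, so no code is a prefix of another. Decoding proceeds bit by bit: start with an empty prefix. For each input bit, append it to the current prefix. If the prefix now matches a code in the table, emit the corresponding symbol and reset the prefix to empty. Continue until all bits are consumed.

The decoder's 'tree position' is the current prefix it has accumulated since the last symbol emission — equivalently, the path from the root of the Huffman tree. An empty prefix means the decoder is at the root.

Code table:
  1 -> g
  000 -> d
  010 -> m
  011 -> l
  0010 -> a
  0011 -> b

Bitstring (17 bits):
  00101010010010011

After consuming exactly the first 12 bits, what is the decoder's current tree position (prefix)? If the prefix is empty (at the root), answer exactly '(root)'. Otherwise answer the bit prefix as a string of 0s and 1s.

Answer: 0

Derivation:
Bit 0: prefix='0' (no match yet)
Bit 1: prefix='00' (no match yet)
Bit 2: prefix='001' (no match yet)
Bit 3: prefix='0010' -> emit 'a', reset
Bit 4: prefix='1' -> emit 'g', reset
Bit 5: prefix='0' (no match yet)
Bit 6: prefix='01' (no match yet)
Bit 7: prefix='010' -> emit 'm', reset
Bit 8: prefix='0' (no match yet)
Bit 9: prefix='01' (no match yet)
Bit 10: prefix='010' -> emit 'm', reset
Bit 11: prefix='0' (no match yet)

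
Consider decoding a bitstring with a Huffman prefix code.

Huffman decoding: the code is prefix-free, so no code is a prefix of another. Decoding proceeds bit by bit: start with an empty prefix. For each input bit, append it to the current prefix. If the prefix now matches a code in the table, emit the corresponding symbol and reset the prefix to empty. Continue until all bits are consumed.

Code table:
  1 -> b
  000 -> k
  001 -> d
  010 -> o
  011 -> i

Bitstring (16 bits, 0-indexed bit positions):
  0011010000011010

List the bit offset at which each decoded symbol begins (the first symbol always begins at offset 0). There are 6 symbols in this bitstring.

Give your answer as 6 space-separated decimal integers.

Answer: 0 3 4 7 10 13

Derivation:
Bit 0: prefix='0' (no match yet)
Bit 1: prefix='00' (no match yet)
Bit 2: prefix='001' -> emit 'd', reset
Bit 3: prefix='1' -> emit 'b', reset
Bit 4: prefix='0' (no match yet)
Bit 5: prefix='01' (no match yet)
Bit 6: prefix='010' -> emit 'o', reset
Bit 7: prefix='0' (no match yet)
Bit 8: prefix='00' (no match yet)
Bit 9: prefix='000' -> emit 'k', reset
Bit 10: prefix='0' (no match yet)
Bit 11: prefix='01' (no match yet)
Bit 12: prefix='011' -> emit 'i', reset
Bit 13: prefix='0' (no match yet)
Bit 14: prefix='01' (no match yet)
Bit 15: prefix='010' -> emit 'o', reset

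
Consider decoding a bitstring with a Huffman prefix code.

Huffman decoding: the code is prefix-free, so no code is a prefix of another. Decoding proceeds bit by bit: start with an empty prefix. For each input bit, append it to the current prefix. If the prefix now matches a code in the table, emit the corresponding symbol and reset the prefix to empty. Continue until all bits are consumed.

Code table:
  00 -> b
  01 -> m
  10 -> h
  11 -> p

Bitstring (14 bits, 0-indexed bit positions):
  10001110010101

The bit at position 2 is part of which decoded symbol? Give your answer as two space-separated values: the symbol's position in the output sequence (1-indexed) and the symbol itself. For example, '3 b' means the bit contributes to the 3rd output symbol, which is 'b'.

Bit 0: prefix='1' (no match yet)
Bit 1: prefix='10' -> emit 'h', reset
Bit 2: prefix='0' (no match yet)
Bit 3: prefix='00' -> emit 'b', reset
Bit 4: prefix='1' (no match yet)
Bit 5: prefix='11' -> emit 'p', reset
Bit 6: prefix='1' (no match yet)

Answer: 2 b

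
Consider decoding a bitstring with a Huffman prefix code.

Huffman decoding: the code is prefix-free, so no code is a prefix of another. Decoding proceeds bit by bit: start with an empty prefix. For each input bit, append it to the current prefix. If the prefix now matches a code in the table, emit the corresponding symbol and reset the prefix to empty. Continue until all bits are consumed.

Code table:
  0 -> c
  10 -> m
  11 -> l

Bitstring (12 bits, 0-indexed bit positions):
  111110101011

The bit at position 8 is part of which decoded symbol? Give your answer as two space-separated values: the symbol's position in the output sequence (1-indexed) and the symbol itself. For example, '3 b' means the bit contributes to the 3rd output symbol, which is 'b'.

Bit 0: prefix='1' (no match yet)
Bit 1: prefix='11' -> emit 'l', reset
Bit 2: prefix='1' (no match yet)
Bit 3: prefix='11' -> emit 'l', reset
Bit 4: prefix='1' (no match yet)
Bit 5: prefix='10' -> emit 'm', reset
Bit 6: prefix='1' (no match yet)
Bit 7: prefix='10' -> emit 'm', reset
Bit 8: prefix='1' (no match yet)
Bit 9: prefix='10' -> emit 'm', reset
Bit 10: prefix='1' (no match yet)
Bit 11: prefix='11' -> emit 'l', reset

Answer: 5 m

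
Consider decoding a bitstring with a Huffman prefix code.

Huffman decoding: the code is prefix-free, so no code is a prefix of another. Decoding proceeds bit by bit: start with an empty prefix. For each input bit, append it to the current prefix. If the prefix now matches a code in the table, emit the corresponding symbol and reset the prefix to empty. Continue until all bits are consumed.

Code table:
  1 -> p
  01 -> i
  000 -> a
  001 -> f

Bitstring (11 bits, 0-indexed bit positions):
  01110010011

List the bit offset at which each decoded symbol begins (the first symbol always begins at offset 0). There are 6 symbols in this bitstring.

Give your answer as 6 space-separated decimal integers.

Bit 0: prefix='0' (no match yet)
Bit 1: prefix='01' -> emit 'i', reset
Bit 2: prefix='1' -> emit 'p', reset
Bit 3: prefix='1' -> emit 'p', reset
Bit 4: prefix='0' (no match yet)
Bit 5: prefix='00' (no match yet)
Bit 6: prefix='001' -> emit 'f', reset
Bit 7: prefix='0' (no match yet)
Bit 8: prefix='00' (no match yet)
Bit 9: prefix='001' -> emit 'f', reset
Bit 10: prefix='1' -> emit 'p', reset

Answer: 0 2 3 4 7 10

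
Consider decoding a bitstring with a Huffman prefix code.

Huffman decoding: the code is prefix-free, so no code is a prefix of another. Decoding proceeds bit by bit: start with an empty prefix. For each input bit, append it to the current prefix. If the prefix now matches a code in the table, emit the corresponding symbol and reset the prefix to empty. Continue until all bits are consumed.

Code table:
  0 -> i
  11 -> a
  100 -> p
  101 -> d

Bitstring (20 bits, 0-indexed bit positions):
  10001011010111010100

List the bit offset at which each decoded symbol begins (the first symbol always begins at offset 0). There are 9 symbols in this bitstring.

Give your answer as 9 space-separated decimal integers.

Answer: 0 3 4 7 10 11 13 16 17

Derivation:
Bit 0: prefix='1' (no match yet)
Bit 1: prefix='10' (no match yet)
Bit 2: prefix='100' -> emit 'p', reset
Bit 3: prefix='0' -> emit 'i', reset
Bit 4: prefix='1' (no match yet)
Bit 5: prefix='10' (no match yet)
Bit 6: prefix='101' -> emit 'd', reset
Bit 7: prefix='1' (no match yet)
Bit 8: prefix='10' (no match yet)
Bit 9: prefix='101' -> emit 'd', reset
Bit 10: prefix='0' -> emit 'i', reset
Bit 11: prefix='1' (no match yet)
Bit 12: prefix='11' -> emit 'a', reset
Bit 13: prefix='1' (no match yet)
Bit 14: prefix='10' (no match yet)
Bit 15: prefix='101' -> emit 'd', reset
Bit 16: prefix='0' -> emit 'i', reset
Bit 17: prefix='1' (no match yet)
Bit 18: prefix='10' (no match yet)
Bit 19: prefix='100' -> emit 'p', reset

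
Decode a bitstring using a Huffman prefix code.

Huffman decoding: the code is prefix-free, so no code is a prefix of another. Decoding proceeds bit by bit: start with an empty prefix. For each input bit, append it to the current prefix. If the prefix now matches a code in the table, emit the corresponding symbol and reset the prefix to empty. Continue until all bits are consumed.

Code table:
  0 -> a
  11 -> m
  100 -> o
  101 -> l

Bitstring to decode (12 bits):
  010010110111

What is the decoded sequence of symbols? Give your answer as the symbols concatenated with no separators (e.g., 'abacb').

Answer: aollm

Derivation:
Bit 0: prefix='0' -> emit 'a', reset
Bit 1: prefix='1' (no match yet)
Bit 2: prefix='10' (no match yet)
Bit 3: prefix='100' -> emit 'o', reset
Bit 4: prefix='1' (no match yet)
Bit 5: prefix='10' (no match yet)
Bit 6: prefix='101' -> emit 'l', reset
Bit 7: prefix='1' (no match yet)
Bit 8: prefix='10' (no match yet)
Bit 9: prefix='101' -> emit 'l', reset
Bit 10: prefix='1' (no match yet)
Bit 11: prefix='11' -> emit 'm', reset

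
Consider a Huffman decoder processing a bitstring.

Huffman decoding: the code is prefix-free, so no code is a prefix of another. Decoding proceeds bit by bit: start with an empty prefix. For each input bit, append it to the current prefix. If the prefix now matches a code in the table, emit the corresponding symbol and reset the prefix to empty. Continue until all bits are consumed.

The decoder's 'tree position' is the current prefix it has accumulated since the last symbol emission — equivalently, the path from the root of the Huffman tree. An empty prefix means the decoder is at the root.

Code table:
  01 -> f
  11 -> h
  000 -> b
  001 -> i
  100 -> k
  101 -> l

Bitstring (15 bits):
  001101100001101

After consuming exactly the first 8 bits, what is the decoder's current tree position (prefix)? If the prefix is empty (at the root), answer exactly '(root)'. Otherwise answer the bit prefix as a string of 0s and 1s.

Bit 0: prefix='0' (no match yet)
Bit 1: prefix='00' (no match yet)
Bit 2: prefix='001' -> emit 'i', reset
Bit 3: prefix='1' (no match yet)
Bit 4: prefix='10' (no match yet)
Bit 5: prefix='101' -> emit 'l', reset
Bit 6: prefix='1' (no match yet)
Bit 7: prefix='10' (no match yet)

Answer: 10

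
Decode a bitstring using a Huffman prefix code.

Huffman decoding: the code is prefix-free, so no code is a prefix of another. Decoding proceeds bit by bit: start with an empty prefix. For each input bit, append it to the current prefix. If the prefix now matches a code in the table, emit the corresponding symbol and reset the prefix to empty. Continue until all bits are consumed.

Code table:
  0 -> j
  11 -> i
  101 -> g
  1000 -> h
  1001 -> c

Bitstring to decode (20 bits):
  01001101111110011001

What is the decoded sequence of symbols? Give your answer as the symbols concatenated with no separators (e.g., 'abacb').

Bit 0: prefix='0' -> emit 'j', reset
Bit 1: prefix='1' (no match yet)
Bit 2: prefix='10' (no match yet)
Bit 3: prefix='100' (no match yet)
Bit 4: prefix='1001' -> emit 'c', reset
Bit 5: prefix='1' (no match yet)
Bit 6: prefix='10' (no match yet)
Bit 7: prefix='101' -> emit 'g', reset
Bit 8: prefix='1' (no match yet)
Bit 9: prefix='11' -> emit 'i', reset
Bit 10: prefix='1' (no match yet)
Bit 11: prefix='11' -> emit 'i', reset
Bit 12: prefix='1' (no match yet)
Bit 13: prefix='10' (no match yet)
Bit 14: prefix='100' (no match yet)
Bit 15: prefix='1001' -> emit 'c', reset
Bit 16: prefix='1' (no match yet)
Bit 17: prefix='10' (no match yet)
Bit 18: prefix='100' (no match yet)
Bit 19: prefix='1001' -> emit 'c', reset

Answer: jcgiicc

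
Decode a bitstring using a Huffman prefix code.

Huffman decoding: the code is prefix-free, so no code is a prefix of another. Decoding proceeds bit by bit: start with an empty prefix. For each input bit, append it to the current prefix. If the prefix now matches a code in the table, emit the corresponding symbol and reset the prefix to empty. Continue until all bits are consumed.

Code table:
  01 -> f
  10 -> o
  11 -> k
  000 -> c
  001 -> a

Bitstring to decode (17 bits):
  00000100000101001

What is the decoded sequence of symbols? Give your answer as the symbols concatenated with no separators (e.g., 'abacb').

Answer: cacafa

Derivation:
Bit 0: prefix='0' (no match yet)
Bit 1: prefix='00' (no match yet)
Bit 2: prefix='000' -> emit 'c', reset
Bit 3: prefix='0' (no match yet)
Bit 4: prefix='00' (no match yet)
Bit 5: prefix='001' -> emit 'a', reset
Bit 6: prefix='0' (no match yet)
Bit 7: prefix='00' (no match yet)
Bit 8: prefix='000' -> emit 'c', reset
Bit 9: prefix='0' (no match yet)
Bit 10: prefix='00' (no match yet)
Bit 11: prefix='001' -> emit 'a', reset
Bit 12: prefix='0' (no match yet)
Bit 13: prefix='01' -> emit 'f', reset
Bit 14: prefix='0' (no match yet)
Bit 15: prefix='00' (no match yet)
Bit 16: prefix='001' -> emit 'a', reset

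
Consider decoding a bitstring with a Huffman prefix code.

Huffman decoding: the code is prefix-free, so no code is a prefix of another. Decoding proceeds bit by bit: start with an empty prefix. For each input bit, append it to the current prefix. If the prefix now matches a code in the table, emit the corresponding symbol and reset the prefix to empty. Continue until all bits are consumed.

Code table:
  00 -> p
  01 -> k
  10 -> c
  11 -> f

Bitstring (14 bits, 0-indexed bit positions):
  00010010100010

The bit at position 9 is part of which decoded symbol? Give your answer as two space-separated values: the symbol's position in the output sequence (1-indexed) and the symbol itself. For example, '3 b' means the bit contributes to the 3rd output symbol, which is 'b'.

Bit 0: prefix='0' (no match yet)
Bit 1: prefix='00' -> emit 'p', reset
Bit 2: prefix='0' (no match yet)
Bit 3: prefix='01' -> emit 'k', reset
Bit 4: prefix='0' (no match yet)
Bit 5: prefix='00' -> emit 'p', reset
Bit 6: prefix='1' (no match yet)
Bit 7: prefix='10' -> emit 'c', reset
Bit 8: prefix='1' (no match yet)
Bit 9: prefix='10' -> emit 'c', reset
Bit 10: prefix='0' (no match yet)
Bit 11: prefix='00' -> emit 'p', reset
Bit 12: prefix='1' (no match yet)
Bit 13: prefix='10' -> emit 'c', reset

Answer: 5 c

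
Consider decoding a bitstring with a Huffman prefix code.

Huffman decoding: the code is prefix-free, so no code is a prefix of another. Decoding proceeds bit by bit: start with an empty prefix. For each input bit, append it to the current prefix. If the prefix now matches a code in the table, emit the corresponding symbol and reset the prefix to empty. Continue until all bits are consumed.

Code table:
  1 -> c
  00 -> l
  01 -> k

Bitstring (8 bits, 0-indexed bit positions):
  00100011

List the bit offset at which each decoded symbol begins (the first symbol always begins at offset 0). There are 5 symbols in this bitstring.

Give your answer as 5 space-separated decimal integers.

Answer: 0 2 3 5 7

Derivation:
Bit 0: prefix='0' (no match yet)
Bit 1: prefix='00' -> emit 'l', reset
Bit 2: prefix='1' -> emit 'c', reset
Bit 3: prefix='0' (no match yet)
Bit 4: prefix='00' -> emit 'l', reset
Bit 5: prefix='0' (no match yet)
Bit 6: prefix='01' -> emit 'k', reset
Bit 7: prefix='1' -> emit 'c', reset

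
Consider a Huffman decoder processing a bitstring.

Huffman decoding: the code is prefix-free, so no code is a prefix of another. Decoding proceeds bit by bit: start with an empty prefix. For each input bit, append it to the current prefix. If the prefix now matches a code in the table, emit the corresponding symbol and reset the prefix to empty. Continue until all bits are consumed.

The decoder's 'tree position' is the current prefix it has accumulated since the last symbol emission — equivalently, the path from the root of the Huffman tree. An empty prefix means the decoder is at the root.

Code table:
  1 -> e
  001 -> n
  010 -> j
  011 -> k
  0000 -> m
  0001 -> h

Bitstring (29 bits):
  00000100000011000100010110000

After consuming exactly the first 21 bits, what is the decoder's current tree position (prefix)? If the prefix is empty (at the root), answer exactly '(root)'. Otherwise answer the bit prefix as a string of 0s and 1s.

Answer: 000

Derivation:
Bit 0: prefix='0' (no match yet)
Bit 1: prefix='00' (no match yet)
Bit 2: prefix='000' (no match yet)
Bit 3: prefix='0000' -> emit 'm', reset
Bit 4: prefix='0' (no match yet)
Bit 5: prefix='01' (no match yet)
Bit 6: prefix='010' -> emit 'j', reset
Bit 7: prefix='0' (no match yet)
Bit 8: prefix='00' (no match yet)
Bit 9: prefix='000' (no match yet)
Bit 10: prefix='0000' -> emit 'm', reset
Bit 11: prefix='0' (no match yet)
Bit 12: prefix='01' (no match yet)
Bit 13: prefix='011' -> emit 'k', reset
Bit 14: prefix='0' (no match yet)
Bit 15: prefix='00' (no match yet)
Bit 16: prefix='000' (no match yet)
Bit 17: prefix='0001' -> emit 'h', reset
Bit 18: prefix='0' (no match yet)
Bit 19: prefix='00' (no match yet)
Bit 20: prefix='000' (no match yet)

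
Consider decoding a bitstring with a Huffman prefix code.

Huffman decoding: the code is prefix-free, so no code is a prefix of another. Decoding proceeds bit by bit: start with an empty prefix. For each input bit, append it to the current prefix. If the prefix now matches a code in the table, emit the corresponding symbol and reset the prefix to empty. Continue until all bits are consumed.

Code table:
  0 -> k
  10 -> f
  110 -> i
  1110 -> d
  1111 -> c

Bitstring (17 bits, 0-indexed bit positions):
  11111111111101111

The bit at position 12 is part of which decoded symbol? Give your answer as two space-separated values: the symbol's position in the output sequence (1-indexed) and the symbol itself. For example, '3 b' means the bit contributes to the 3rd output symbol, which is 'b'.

Answer: 4 k

Derivation:
Bit 0: prefix='1' (no match yet)
Bit 1: prefix='11' (no match yet)
Bit 2: prefix='111' (no match yet)
Bit 3: prefix='1111' -> emit 'c', reset
Bit 4: prefix='1' (no match yet)
Bit 5: prefix='11' (no match yet)
Bit 6: prefix='111' (no match yet)
Bit 7: prefix='1111' -> emit 'c', reset
Bit 8: prefix='1' (no match yet)
Bit 9: prefix='11' (no match yet)
Bit 10: prefix='111' (no match yet)
Bit 11: prefix='1111' -> emit 'c', reset
Bit 12: prefix='0' -> emit 'k', reset
Bit 13: prefix='1' (no match yet)
Bit 14: prefix='11' (no match yet)
Bit 15: prefix='111' (no match yet)
Bit 16: prefix='1111' -> emit 'c', reset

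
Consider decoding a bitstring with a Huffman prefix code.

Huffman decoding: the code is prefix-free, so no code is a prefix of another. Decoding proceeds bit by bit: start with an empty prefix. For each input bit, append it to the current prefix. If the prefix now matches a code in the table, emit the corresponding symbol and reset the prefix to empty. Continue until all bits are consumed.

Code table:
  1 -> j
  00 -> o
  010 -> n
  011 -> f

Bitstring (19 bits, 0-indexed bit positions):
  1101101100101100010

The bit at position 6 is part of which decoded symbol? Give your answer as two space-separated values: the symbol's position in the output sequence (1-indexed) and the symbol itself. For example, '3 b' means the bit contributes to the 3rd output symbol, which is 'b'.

Answer: 4 f

Derivation:
Bit 0: prefix='1' -> emit 'j', reset
Bit 1: prefix='1' -> emit 'j', reset
Bit 2: prefix='0' (no match yet)
Bit 3: prefix='01' (no match yet)
Bit 4: prefix='011' -> emit 'f', reset
Bit 5: prefix='0' (no match yet)
Bit 6: prefix='01' (no match yet)
Bit 7: prefix='011' -> emit 'f', reset
Bit 8: prefix='0' (no match yet)
Bit 9: prefix='00' -> emit 'o', reset
Bit 10: prefix='1' -> emit 'j', reset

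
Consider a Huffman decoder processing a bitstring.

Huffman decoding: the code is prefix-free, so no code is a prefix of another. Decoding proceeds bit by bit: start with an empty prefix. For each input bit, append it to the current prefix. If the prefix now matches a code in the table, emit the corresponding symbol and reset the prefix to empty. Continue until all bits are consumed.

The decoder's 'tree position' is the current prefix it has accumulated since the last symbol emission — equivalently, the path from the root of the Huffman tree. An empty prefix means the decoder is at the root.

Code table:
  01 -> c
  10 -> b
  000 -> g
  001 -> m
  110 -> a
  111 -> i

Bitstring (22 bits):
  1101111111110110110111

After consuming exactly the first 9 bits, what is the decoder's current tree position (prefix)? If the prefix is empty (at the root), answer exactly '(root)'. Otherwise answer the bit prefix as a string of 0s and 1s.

Bit 0: prefix='1' (no match yet)
Bit 1: prefix='11' (no match yet)
Bit 2: prefix='110' -> emit 'a', reset
Bit 3: prefix='1' (no match yet)
Bit 4: prefix='11' (no match yet)
Bit 5: prefix='111' -> emit 'i', reset
Bit 6: prefix='1' (no match yet)
Bit 7: prefix='11' (no match yet)
Bit 8: prefix='111' -> emit 'i', reset

Answer: (root)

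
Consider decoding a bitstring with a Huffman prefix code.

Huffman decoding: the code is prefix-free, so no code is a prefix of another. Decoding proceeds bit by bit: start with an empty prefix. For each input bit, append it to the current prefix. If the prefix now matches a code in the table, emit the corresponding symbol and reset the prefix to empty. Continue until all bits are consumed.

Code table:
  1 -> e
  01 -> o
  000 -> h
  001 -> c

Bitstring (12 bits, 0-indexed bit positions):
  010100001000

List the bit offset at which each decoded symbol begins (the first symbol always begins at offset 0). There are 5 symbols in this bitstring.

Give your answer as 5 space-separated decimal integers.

Answer: 0 2 4 7 9

Derivation:
Bit 0: prefix='0' (no match yet)
Bit 1: prefix='01' -> emit 'o', reset
Bit 2: prefix='0' (no match yet)
Bit 3: prefix='01' -> emit 'o', reset
Bit 4: prefix='0' (no match yet)
Bit 5: prefix='00' (no match yet)
Bit 6: prefix='000' -> emit 'h', reset
Bit 7: prefix='0' (no match yet)
Bit 8: prefix='01' -> emit 'o', reset
Bit 9: prefix='0' (no match yet)
Bit 10: prefix='00' (no match yet)
Bit 11: prefix='000' -> emit 'h', reset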